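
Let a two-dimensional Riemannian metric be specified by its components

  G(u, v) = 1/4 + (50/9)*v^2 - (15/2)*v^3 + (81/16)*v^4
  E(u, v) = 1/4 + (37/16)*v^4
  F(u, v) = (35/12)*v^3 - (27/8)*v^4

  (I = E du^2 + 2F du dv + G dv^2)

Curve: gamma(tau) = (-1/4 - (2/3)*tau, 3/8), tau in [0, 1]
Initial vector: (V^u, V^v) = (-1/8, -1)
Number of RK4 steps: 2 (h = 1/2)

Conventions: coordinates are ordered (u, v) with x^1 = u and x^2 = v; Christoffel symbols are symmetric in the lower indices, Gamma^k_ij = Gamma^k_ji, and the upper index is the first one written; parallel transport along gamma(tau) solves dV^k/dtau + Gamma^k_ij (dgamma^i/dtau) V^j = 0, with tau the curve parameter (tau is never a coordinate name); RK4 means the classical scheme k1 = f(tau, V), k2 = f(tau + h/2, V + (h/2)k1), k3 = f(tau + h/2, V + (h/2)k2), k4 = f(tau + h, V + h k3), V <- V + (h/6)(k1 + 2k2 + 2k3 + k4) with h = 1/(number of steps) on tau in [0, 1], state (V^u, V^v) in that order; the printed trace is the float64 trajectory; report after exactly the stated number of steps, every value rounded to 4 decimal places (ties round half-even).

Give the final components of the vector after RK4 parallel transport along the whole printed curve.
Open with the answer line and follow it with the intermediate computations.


Answer: V^u = -0.6832, V^v = -0.8437

gamma'(tau) = (-2/3, 0); f(tau, V)^k = -Gamma^k_ij(gamma(tau)) gamma'^i(tau) V^j; h = 1/2; intermediate values shown to 6 dp
curve data and Christoffel symbols at the stage parameters:
  tau = 0.000000: gamma = (-0.250000, 0.375000), gamma' = (-0.666667, 0.000000); Gamma_uuu = 0.101104, Gamma_uuv = 0.854491, Gamma_uvv = 1.387614, Gamma_vuu = -0.343409, Gamma_vuv = -0.101104, Gamma_vvv = 1.242667
  tau = 0.250000: gamma = (-0.416667, 0.375000), gamma' = (-0.666667, 0.000000); Gamma_uuu = 0.101104, Gamma_uuv = 0.854491, Gamma_uvv = 1.387614, Gamma_vuu = -0.343409, Gamma_vuv = -0.101104, Gamma_vvv = 1.242667
  tau = 0.500000: gamma = (-0.583333, 0.375000), gamma' = (-0.666667, 0.000000); Gamma_uuu = 0.101104, Gamma_uuv = 0.854491, Gamma_uvv = 1.387614, Gamma_vuu = -0.343409, Gamma_vuv = -0.101104, Gamma_vvv = 1.242667
  tau = 0.750000: gamma = (-0.750000, 0.375000), gamma' = (-0.666667, 0.000000); Gamma_uuu = 0.101104, Gamma_uuv = 0.854491, Gamma_uvv = 1.387614, Gamma_vuu = -0.343409, Gamma_vuv = -0.101104, Gamma_vvv = 1.242667
  tau = 1.000000: gamma = (-0.916667, 0.375000), gamma' = (-0.666667, 0.000000); Gamma_uuu = 0.101104, Gamma_uuv = 0.854491, Gamma_uvv = 1.387614, Gamma_vuu = -0.343409, Gamma_vuv = -0.101104, Gamma_vvv = 1.242667
step 0: V^u = -0.1250, V^v = -1.0000
step 1: k1 = (-0.578086, 0.096020), k2 = (-0.574153, 0.127489), k3 = (-0.569605, 0.126733), k4 = (-0.561185, 0.156951); V <- V + (h/6)(k1 + 2k2 + 2k3 + k4): V^u = -0.4106, V^v = -0.9365
step 2: k1 = (-0.561188, 0.157120), k2 = (-0.548268, 0.186592), k3 = (-0.543853, 0.185356), k4 = (-0.526722, 0.213128); V <- V + (h/6)(k1 + 2k2 + 2k3 + k4): V^u = -0.6832, V^v = -0.8437


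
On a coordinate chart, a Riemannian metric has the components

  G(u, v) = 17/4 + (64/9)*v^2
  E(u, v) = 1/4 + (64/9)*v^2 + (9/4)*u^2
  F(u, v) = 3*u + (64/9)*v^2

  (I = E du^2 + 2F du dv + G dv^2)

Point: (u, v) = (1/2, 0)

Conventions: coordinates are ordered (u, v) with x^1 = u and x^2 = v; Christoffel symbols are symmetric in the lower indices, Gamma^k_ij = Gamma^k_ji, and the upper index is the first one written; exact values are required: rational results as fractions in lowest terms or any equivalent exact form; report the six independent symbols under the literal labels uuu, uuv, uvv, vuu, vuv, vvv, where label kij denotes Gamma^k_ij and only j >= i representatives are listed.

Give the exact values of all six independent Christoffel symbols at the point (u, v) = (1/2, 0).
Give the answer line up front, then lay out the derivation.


Answer: Gamma_uuu = 18/77, Gamma_uuv = 0, Gamma_uvv = 0, Gamma_vuu = 48/77, Gamma_vuv = 0, Gamma_vvv = 0

E = 13/16, F = 3/2, G = 17/4 at the point
E_u = 9/4, E_v = 0, F_u = 3, F_v = 0, G_u = 0, G_v = 0
EG - F^2 = 77/64;  g^inv = (64/77) * [[17/4, -3/2], [-3/2, 13/16]]
first-kind symbols [ij,l] = (1/2)(d_i g_jl + d_j g_il - d_l g_ij): [uu,u] = E_u/2 = 9/8, [uu,v] = F_u - E_v/2 = 3, [uv,u] = E_v/2 = 0, [uv,v] = G_u/2 = 0, [vv,u] = F_v - G_u/2 = 0, [vv,v] = G_v/2 = 0
Gamma^u_ij = (G*[ij,u] - F*[ij,v])/(EG - F^2), Gamma^v_ij = (E*[ij,v] - F*[ij,u])/(EG - F^2)


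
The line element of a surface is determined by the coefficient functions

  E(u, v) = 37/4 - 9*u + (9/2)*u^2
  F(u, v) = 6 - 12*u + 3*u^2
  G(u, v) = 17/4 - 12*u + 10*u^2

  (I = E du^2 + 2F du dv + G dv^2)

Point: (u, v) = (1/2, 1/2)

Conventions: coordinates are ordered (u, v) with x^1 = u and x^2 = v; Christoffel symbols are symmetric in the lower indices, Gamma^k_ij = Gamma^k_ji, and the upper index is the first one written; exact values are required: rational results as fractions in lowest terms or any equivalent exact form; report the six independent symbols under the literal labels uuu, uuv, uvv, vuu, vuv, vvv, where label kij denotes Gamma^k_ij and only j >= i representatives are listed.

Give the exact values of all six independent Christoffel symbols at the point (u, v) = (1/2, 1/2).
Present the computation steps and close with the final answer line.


E = 47/8, F = 3/4, G = 3/4 at the point
E_u = -9/2, E_v = 0, F_u = -9, F_v = 0, G_u = -2, G_v = 0
EG - F^2 = 123/32;  g^inv = (32/123) * [[3/4, -3/4], [-3/4, 47/8]]
first-kind symbols [ij,l] = (1/2)(d_i g_jl + d_j g_il - d_l g_ij): [uu,u] = E_u/2 = -9/4, [uu,v] = F_u - E_v/2 = -9, [uv,u] = E_v/2 = 0, [uv,v] = G_u/2 = -1, [vv,u] = F_v - G_u/2 = 1, [vv,v] = G_v/2 = 0
Gamma^u_ij = (G*[ij,u] - F*[ij,v])/(EG - F^2), Gamma^v_ij = (E*[ij,v] - F*[ij,u])/(EG - F^2)

Answer: Gamma_uuu = 54/41, Gamma_uuv = 8/41, Gamma_uvv = 8/41, Gamma_vuu = -546/41, Gamma_vuv = -188/123, Gamma_vvv = -8/41


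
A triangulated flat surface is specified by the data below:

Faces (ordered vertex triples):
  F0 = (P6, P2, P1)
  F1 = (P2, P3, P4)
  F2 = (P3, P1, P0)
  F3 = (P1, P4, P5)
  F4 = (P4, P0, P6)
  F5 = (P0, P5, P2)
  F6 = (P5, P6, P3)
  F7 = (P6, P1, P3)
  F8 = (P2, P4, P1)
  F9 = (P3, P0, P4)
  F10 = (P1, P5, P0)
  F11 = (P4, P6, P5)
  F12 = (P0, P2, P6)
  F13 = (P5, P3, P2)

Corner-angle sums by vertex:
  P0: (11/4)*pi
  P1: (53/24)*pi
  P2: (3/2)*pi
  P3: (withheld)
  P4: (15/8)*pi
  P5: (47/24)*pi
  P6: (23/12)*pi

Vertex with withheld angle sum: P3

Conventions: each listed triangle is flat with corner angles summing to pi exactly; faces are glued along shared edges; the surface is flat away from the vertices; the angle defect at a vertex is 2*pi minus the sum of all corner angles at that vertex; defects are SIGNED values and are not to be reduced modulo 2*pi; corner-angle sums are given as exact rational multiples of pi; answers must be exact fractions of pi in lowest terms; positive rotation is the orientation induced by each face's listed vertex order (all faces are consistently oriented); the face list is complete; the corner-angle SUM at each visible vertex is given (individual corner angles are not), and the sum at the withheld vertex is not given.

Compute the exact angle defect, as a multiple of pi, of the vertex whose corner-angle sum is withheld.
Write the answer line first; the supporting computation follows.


Answer: defect(P3) = (5/24)*pi

V = 7, E = 21, F = 14; chi = V - E + F = 0
Gauss-Bonnet: total defect = 2*pi*chi = 0; visible defects sum to (-5/24)*pi


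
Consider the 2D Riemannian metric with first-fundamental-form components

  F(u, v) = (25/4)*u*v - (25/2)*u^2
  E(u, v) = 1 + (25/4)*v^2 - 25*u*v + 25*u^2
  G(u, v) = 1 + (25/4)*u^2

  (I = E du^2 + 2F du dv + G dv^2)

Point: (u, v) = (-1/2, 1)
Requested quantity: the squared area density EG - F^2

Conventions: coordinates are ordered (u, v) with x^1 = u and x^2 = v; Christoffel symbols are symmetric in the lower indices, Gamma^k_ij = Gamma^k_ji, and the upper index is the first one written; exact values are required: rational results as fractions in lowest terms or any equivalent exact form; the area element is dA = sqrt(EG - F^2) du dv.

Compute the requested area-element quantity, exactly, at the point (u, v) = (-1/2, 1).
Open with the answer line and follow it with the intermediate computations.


Answer: EG - F^2 = 441/16

E = 26, F = -25/4, G = 41/16; EG - F^2 = 441/16


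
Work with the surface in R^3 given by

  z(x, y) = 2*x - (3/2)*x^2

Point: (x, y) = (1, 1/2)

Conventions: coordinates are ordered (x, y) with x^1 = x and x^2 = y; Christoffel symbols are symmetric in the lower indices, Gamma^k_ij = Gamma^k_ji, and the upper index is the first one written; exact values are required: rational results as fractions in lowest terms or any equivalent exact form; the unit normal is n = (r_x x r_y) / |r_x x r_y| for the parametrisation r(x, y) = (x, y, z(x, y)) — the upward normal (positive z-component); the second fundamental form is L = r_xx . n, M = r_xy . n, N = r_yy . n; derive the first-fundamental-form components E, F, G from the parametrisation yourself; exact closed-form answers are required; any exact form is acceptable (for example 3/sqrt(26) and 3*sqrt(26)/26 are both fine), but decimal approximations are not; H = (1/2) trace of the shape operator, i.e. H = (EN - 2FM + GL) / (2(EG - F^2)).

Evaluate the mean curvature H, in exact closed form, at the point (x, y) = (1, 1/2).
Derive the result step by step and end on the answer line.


z_x = -1, z_y = 0, z_xx = -3, z_xy = 0, z_yy = 0
E = 2, F = 0, G = 1; answer radicand W^2 = 2
unnormalised second-form numerators: l = -3, m = 0, n = 0; L = l/sqrt(2), and similarly M = m/sqrt(W^2), N = n/sqrt(W^2)
H = (E*n - 2*F*m + G*l) / (2*(EG - F^2)*sqrt(W^2)); E*n - 2*F*m + G*l = -3, EG - F^2 = 2, so H = (-3/4)/sqrt(2)

Answer: H = -3*sqrt(2)/8


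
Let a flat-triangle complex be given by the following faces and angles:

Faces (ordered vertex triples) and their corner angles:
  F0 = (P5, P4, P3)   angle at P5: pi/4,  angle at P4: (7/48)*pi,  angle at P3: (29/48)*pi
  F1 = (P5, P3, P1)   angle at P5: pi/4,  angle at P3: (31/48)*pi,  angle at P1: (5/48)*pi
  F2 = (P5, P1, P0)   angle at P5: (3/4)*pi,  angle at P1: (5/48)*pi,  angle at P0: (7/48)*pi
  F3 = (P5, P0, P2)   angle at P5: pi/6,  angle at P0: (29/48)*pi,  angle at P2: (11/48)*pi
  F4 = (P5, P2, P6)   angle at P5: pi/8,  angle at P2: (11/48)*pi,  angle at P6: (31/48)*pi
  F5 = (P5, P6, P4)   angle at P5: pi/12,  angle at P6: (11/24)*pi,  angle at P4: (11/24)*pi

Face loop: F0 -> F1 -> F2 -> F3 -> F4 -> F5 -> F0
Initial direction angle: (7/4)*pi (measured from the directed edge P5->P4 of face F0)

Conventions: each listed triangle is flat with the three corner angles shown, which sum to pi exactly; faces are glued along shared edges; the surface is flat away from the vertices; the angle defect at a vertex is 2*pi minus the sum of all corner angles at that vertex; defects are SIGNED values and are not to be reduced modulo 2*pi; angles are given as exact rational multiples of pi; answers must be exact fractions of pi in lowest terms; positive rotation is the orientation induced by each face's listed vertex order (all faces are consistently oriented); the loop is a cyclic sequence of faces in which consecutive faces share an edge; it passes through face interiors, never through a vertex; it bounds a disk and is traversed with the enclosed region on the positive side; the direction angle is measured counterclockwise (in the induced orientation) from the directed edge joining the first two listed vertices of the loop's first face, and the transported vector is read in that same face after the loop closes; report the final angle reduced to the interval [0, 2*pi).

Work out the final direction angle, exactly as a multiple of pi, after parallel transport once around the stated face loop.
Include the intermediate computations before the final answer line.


enclosed vertex P5: corner angles sum to (13/8)*pi, defect = 2*pi - (13/8)*pi = (3/8)*pi
by Gauss-Bonnet the loop rotates the vector by the enclosed defect sum (positive orientation, mod 2*pi)
final angle = (7/4)*pi + (3/8)*pi = pi/8 (mod 2*pi)

Answer: final direction angle = pi/8


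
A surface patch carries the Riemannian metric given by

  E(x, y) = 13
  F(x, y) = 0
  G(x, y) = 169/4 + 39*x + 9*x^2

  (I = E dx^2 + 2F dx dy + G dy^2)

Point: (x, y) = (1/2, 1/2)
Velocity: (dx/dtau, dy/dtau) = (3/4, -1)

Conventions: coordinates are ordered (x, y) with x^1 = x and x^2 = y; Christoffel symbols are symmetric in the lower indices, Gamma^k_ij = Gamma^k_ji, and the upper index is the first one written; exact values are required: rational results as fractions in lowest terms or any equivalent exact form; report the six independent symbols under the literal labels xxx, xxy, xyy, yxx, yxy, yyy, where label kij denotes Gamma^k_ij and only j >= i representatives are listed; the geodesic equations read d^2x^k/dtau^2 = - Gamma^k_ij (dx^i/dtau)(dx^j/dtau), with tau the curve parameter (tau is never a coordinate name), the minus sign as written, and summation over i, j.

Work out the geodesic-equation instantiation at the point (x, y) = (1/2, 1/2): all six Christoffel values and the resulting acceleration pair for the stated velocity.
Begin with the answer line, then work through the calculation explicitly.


Answer: Gamma_xxx = 0, Gamma_xxy = 0, Gamma_xyy = -24/13, Gamma_yxx = 0, Gamma_yxy = 3/8, Gamma_yyy = 0; accelerations (d^2x/dtau^2, d^2y/dtau^2) = (24/13, 9/16)

E = 13, F = 0, G = 64 at the point
E_x = 0, E_y = 0, F_x = 0, F_y = 0, G_x = 48, G_y = 0
EG - F^2 = 832;  g^inv = (1/832) * [[64, 0], [0, 13]]
first-kind symbols [ij,l] = (1/2)(d_i g_jl + d_j g_il - d_l g_ij): [xx,x] = E_x/2 = 0, [xx,y] = F_x - E_y/2 = 0, [xy,x] = E_y/2 = 0, [xy,y] = G_x/2 = 24, [yy,x] = F_y - G_x/2 = -24, [yy,y] = G_y/2 = 0
Gamma^x_ij = (G*[ij,x] - F*[ij,y])/(EG - F^2), Gamma^y_ij = (E*[ij,y] - F*[ij,x])/(EG - F^2)
Gamma_xxx = 0, Gamma_xxy = 0, Gamma_xyy = -24/13, Gamma_yxx = 0, Gamma_yxy = 3/8, Gamma_yyy = 0
d^2x/dtau^2 = -(Gamma_xxx*(3/4)^2 + 2*Gamma_xxy*(3/4)*(-1) + Gamma_xyy*(-1)^2) = 24/13
d^2y/dtau^2 = -(Gamma_yxx*(3/4)^2 + 2*Gamma_yxy*(3/4)*(-1) + Gamma_yyy*(-1)^2) = 9/16


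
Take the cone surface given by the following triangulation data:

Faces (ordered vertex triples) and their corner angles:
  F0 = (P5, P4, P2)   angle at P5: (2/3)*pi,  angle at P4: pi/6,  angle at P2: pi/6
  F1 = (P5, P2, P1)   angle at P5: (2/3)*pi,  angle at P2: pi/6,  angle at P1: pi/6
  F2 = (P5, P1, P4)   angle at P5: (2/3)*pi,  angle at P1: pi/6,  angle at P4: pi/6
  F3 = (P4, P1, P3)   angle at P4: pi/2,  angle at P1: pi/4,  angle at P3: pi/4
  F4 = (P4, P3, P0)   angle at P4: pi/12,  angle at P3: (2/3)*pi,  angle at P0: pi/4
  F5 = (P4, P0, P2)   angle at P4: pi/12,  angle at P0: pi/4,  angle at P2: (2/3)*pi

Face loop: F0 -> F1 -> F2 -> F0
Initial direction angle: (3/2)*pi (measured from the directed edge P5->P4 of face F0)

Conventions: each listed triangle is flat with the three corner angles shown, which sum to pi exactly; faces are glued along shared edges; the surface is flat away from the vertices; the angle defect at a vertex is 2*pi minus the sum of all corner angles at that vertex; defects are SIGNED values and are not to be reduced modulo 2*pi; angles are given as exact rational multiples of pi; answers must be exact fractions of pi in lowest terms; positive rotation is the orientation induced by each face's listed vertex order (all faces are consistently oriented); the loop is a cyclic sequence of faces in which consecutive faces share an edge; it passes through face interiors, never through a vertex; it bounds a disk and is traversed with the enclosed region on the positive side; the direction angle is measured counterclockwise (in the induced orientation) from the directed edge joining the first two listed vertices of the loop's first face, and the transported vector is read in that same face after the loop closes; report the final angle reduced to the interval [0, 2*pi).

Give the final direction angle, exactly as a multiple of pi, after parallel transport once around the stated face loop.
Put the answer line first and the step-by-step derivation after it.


Answer: final direction angle = (3/2)*pi

enclosed vertex P5: corner angles sum to 2*pi, defect = 2*pi - 2*pi = 0
by Gauss-Bonnet the loop rotates the vector by the enclosed defect sum (positive orientation, mod 2*pi)
final angle = (3/2)*pi + 0 = (3/2)*pi (mod 2*pi)


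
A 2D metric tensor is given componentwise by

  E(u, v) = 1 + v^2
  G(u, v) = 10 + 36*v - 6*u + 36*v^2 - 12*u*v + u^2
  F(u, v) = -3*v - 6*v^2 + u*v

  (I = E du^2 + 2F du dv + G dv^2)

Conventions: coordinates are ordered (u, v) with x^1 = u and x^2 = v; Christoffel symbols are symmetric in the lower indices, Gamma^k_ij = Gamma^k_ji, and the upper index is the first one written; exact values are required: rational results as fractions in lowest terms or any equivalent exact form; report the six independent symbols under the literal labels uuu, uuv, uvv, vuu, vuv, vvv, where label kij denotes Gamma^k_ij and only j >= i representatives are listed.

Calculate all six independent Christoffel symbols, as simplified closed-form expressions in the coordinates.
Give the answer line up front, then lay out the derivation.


Answer: Gamma_uuu = 0, Gamma_uuv = v/(u^2 - 12*u*v - 6*u + 37*v^2 + 36*v + 10), Gamma_uvv = -6*v/(u^2 - 12*u*v - 6*u + 37*v^2 + 36*v + 10), Gamma_vuu = 0, Gamma_vuv = (u - 6*v - 3)/(u^2 - 12*u*v - 6*u + 37*v^2 + 36*v + 10), Gamma_vvv = (-6*u + 36*v + 18)/(u^2 - 12*u*v - 6*u + 37*v^2 + 36*v + 10)

E = 1 + v^2; F = -3*v - 6*v^2 + u*v; G = 10 + 36*v - 6*u + 36*v^2 - 12*u*v + u^2
Gamma^k_ij = (1/2) g^{kl} (d_i g_jl + d_j g_il - d_l g_ij), with g^inv = (1/(EG-F^2)) [[G, -F], [-F, E]]
first partials: E_u = 0, E_v = 2*v, F_u = v, F_v = -3 - 12*v + u, G_u = -6 - 12*v + 2*u, G_v = 36 + 72*v - 12*u
D = EG - F^2 = 10 + 36*v - 6*u + 37*v^2 - 12*u*v + u^2
expanded: Gamma^u_uu = (G E_u - 2F F_u + F E_v)/(2D), Gamma^u_uv = (G E_v - F G_u)/(2D), Gamma^u_vv = (2G F_v - G G_u - F G_v)/(2D), Gamma^v_uu = (2E F_u - E E_v - F E_u)/(2D), Gamma^v_uv = (E G_u - F E_v)/(2D), Gamma^v_vv = (E G_v - 2F F_v + F G_u)/(2D); substitute and cancel common factors


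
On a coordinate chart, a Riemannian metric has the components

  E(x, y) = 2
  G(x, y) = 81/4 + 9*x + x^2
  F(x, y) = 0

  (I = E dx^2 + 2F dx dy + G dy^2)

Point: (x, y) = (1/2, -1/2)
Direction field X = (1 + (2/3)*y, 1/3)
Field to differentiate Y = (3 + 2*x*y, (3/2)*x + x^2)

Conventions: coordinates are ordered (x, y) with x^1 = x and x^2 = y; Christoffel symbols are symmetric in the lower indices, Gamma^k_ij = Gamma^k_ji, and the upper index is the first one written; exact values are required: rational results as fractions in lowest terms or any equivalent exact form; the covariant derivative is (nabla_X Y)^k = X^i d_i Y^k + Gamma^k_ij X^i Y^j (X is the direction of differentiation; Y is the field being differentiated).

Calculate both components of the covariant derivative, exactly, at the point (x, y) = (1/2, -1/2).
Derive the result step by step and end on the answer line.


E = 2, F = 0, G = 25 at the point
E_x = 0, E_y = 0, F_x = 0, F_y = 0, G_x = 10, G_y = 0
EG - F^2 = 50;  g^inv = (1/50) * [[25, 0], [0, 2]]
first-kind symbols [ij,l] = (1/2)(d_i g_jl + d_j g_il - d_l g_ij): [xx,x] = E_x/2 = 0, [xx,y] = F_x - E_y/2 = 0, [xy,x] = E_y/2 = 0, [xy,y] = G_x/2 = 5, [yy,x] = F_y - G_x/2 = -5, [yy,y] = G_y/2 = 0
Gamma^x_ij = (G*[ij,x] - F*[ij,y])/(EG - F^2), Gamma^y_ij = (E*[ij,y] - F*[ij,x])/(EG - F^2)
Gamma_xxx = 0, Gamma_xxy = 0, Gamma_xyy = -5/2, Gamma_yxx = 0, Gamma_yxy = 1/5, Gamma_yyy = 0
X = (2/3, 1/3), Y = (5/2, 1) at the point

Answer: (nabla_X Y)^x = -7/6, (nabla_X Y)^y = 59/30


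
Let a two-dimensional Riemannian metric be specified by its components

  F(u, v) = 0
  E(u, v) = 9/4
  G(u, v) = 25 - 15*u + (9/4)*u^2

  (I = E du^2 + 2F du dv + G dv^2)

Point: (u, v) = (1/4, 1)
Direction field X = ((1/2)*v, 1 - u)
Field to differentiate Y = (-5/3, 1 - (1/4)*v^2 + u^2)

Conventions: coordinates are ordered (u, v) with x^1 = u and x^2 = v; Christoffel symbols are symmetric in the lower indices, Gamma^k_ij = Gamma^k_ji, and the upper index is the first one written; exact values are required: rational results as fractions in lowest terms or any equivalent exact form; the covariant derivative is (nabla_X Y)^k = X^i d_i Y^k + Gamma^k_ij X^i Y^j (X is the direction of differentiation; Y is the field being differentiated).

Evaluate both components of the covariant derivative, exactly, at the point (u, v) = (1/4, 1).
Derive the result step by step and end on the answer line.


E = 9/4, F = 0, G = 1369/64 at the point
E_u = 0, E_v = 0, F_u = 0, F_v = 0, G_u = -111/8, G_v = 0
EG - F^2 = 12321/256;  g^inv = (256/12321) * [[1369/64, 0], [0, 9/4]]
first-kind symbols [ij,l] = (1/2)(d_i g_jl + d_j g_il - d_l g_ij): [uu,u] = E_u/2 = 0, [uu,v] = F_u - E_v/2 = 0, [uv,u] = E_v/2 = 0, [uv,v] = G_u/2 = -111/16, [vv,u] = F_v - G_u/2 = 111/16, [vv,v] = G_v/2 = 0
Gamma^u_ij = (G*[ij,u] - F*[ij,v])/(EG - F^2), Gamma^v_ij = (E*[ij,v] - F*[ij,u])/(EG - F^2)
Gamma_uuu = 0, Gamma_uuv = 0, Gamma_uvv = 37/12, Gamma_vuu = 0, Gamma_vuv = -12/37, Gamma_vvv = 0
X = (1/2, 3/4), Y = (-5/3, 13/16) at the point

Answer: (nabla_X Y)^u = 481/256, (nabla_X Y)^v = 11/74


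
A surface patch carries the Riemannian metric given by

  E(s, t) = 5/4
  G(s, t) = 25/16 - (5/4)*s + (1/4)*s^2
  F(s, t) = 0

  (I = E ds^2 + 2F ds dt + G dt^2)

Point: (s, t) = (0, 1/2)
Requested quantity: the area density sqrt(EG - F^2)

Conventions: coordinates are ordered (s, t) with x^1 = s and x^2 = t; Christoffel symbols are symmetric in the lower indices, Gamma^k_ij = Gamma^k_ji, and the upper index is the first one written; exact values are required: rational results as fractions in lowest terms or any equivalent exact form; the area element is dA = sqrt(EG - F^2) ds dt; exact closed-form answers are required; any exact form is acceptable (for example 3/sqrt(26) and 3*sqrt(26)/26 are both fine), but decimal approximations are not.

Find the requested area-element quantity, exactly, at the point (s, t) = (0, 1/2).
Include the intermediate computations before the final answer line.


E = 5/4, F = 0, G = 25/16; EG - F^2 = 125/64

Answer: sqrt(EG - F^2) = 5*sqrt(5)/8


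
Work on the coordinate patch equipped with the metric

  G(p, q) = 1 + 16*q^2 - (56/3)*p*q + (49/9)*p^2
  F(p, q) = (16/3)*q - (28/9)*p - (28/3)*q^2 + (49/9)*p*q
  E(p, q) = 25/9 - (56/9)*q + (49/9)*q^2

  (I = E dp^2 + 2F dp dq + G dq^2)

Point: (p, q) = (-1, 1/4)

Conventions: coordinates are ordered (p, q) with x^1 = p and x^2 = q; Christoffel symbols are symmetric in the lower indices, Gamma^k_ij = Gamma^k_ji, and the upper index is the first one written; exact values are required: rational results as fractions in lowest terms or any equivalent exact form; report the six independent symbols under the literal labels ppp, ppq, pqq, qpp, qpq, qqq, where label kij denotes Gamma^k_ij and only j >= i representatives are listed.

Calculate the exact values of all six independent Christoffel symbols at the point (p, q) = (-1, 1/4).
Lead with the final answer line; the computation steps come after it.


Answer: Gamma_ppp = 0, Gamma_ppq = -252/1825, Gamma_pqq = 432/1825, Gamma_qpp = 0, Gamma_qpq = -224/365, Gamma_qqq = 384/365

E = 25/16, F = 5/2, G = 109/9 at the point
E_p = 0, E_q = -7/2, F_p = -7/4, F_q = -43/9, G_p = -140/9, G_q = 80/3
EG - F^2 = 1825/144;  g^inv = (144/1825) * [[109/9, -5/2], [-5/2, 25/16]]
first-kind symbols [ij,l] = (1/2)(d_i g_jl + d_j g_il - d_l g_ij): [pp,p] = E_p/2 = 0, [pp,q] = F_p - E_q/2 = 0, [pq,p] = E_q/2 = -7/4, [pq,q] = G_p/2 = -70/9, [qq,p] = F_q - G_p/2 = 3, [qq,q] = G_q/2 = 40/3
Gamma^p_ij = (G*[ij,p] - F*[ij,q])/(EG - F^2), Gamma^q_ij = (E*[ij,q] - F*[ij,p])/(EG - F^2)


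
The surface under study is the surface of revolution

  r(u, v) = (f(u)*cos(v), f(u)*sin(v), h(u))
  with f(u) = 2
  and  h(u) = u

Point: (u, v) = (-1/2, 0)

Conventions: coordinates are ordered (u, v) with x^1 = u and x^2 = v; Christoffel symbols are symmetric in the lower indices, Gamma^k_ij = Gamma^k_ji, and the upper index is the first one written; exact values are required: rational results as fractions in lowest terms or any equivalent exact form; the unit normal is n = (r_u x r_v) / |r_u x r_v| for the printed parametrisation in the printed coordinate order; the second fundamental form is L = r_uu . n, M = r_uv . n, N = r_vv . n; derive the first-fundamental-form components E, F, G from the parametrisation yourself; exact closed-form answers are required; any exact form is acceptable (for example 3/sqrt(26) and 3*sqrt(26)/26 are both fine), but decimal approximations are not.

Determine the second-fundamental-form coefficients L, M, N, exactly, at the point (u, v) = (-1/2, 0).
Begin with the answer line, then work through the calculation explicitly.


Answer: L = 0, M = 0, N = 2

f = 2, f' = 0, f'' = 0, h' = 1, h'' = 0
E = 1, F = 0, G = 4; answer radicand W^2 = 1
unnormalised second-form numerators: l = 0, m = 0, n = 2; L = l/sqrt(1), and similarly M = m/sqrt(W^2), N = n/sqrt(W^2)


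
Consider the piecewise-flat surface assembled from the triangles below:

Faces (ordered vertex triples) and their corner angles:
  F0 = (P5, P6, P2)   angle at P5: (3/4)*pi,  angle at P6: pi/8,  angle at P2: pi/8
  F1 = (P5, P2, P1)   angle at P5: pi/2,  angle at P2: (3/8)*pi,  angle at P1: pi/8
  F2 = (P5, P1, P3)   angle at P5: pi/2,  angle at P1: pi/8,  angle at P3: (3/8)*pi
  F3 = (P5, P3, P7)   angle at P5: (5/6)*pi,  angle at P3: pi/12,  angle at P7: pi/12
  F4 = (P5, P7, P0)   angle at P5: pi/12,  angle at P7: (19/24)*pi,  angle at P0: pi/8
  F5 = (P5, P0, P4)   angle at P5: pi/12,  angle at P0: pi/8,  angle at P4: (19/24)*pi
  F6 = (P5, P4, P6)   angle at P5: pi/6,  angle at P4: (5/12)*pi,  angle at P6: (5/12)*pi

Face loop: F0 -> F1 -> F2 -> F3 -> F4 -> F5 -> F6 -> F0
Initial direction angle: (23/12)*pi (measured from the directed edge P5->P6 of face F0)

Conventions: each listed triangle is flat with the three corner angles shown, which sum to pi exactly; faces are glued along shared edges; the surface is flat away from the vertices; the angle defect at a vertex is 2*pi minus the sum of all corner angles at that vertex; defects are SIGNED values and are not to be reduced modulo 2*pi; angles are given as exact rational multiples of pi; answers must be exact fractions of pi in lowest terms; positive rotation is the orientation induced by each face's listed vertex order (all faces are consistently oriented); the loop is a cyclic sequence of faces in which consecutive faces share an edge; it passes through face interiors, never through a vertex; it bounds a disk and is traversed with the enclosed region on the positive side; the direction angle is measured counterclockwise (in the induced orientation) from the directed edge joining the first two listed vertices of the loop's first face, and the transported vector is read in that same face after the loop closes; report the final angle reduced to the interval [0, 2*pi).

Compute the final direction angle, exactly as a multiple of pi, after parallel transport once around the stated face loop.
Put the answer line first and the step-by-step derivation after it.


Answer: final direction angle = pi

enclosed vertex P5: corner angles sum to (35/12)*pi, defect = 2*pi - (35/12)*pi = (-11/12)*pi
the final direction is the initial angle plus the enclosed defects, taken mod 2*pi in the induced orientation
final angle = (23/12)*pi - (11/12)*pi = pi (mod 2*pi)


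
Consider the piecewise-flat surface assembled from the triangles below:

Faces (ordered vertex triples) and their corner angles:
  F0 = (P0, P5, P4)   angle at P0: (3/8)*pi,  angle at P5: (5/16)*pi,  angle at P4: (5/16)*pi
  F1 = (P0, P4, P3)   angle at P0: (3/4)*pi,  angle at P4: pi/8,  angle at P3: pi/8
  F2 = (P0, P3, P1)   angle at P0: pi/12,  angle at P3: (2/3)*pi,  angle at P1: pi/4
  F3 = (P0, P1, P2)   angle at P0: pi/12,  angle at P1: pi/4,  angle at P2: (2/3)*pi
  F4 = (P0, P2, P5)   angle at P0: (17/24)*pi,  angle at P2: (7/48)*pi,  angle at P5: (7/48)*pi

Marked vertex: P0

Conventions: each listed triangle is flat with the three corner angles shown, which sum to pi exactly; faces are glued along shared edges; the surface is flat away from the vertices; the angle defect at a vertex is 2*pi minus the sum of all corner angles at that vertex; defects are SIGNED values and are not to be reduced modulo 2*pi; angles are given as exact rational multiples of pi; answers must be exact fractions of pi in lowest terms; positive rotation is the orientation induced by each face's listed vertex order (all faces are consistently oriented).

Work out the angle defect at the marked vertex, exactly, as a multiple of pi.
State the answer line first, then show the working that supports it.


Answer: defect(P0) = 0

Sum of corner angles at P0: 2*pi
defect = 2*pi - 2*pi


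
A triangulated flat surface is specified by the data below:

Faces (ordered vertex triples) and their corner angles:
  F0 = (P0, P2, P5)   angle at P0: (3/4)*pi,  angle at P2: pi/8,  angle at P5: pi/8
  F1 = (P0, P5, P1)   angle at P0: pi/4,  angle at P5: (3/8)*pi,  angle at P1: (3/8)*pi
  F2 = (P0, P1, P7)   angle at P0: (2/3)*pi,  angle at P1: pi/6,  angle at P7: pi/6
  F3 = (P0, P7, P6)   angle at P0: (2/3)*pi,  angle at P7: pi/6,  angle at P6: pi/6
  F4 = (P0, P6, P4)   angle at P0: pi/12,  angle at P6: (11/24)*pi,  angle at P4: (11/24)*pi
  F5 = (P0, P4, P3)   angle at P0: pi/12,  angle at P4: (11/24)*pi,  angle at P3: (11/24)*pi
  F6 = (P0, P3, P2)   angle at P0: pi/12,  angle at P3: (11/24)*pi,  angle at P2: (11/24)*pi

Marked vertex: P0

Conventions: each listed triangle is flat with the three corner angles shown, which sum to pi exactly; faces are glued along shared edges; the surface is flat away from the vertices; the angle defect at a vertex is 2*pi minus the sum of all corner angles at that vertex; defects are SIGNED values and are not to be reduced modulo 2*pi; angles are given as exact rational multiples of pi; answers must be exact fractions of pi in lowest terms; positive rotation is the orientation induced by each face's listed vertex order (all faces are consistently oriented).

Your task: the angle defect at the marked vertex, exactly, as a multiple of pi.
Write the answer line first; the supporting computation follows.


Answer: defect(P0) = (-7/12)*pi

Sum of corner angles at P0: (31/12)*pi
defect = 2*pi - (31/12)*pi


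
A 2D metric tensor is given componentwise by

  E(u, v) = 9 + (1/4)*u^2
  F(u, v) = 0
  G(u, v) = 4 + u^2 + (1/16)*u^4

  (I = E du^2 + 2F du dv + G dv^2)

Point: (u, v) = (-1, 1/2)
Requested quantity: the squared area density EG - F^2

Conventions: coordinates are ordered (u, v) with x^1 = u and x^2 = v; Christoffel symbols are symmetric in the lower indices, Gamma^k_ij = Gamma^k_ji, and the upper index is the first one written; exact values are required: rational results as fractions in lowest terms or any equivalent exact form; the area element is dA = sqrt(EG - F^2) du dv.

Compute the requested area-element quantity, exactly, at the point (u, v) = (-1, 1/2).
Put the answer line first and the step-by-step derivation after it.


Answer: EG - F^2 = 2997/64

E = 37/4, F = 0, G = 81/16; EG - F^2 = 2997/64


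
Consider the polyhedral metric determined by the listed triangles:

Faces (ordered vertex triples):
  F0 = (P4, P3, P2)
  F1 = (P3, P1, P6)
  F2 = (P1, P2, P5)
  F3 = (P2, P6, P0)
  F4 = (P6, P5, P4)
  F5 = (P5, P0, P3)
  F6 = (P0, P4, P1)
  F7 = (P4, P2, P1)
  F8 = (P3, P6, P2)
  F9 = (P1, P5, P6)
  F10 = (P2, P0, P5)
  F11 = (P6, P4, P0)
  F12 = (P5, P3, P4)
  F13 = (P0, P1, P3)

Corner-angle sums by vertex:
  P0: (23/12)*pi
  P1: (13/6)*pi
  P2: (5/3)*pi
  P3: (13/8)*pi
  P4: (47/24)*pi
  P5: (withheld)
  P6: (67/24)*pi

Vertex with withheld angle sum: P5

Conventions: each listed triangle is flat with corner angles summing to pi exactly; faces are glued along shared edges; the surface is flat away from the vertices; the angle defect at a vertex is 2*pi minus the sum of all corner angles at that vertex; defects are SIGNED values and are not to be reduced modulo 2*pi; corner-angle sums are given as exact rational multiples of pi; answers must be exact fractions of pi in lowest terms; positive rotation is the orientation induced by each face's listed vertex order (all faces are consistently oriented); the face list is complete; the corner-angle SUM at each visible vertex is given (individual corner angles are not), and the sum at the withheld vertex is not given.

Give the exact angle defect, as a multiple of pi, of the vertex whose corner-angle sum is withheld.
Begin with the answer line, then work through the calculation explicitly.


Answer: defect(P5) = pi/8

V = 7, E = 21, F = 14; chi = V - E + F = 0
Gauss-Bonnet: total defect = 2*pi*chi = 0; visible defects sum to -pi/8


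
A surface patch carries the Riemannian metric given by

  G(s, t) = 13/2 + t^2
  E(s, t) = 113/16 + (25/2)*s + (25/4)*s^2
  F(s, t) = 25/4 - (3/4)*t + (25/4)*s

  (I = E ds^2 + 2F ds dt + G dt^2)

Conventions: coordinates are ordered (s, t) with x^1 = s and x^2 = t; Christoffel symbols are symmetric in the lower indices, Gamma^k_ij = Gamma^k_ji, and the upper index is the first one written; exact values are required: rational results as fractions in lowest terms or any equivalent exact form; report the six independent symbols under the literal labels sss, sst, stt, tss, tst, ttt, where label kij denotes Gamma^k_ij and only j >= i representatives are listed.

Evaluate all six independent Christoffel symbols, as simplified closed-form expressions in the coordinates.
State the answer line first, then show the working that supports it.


Answer: Gamma_sss = (200*s*t^2 + 50*s + 200*t^2 + 150*t + 50)/(200*s^2*t^2 + 50*s^2 + 400*s*t^2 + 300*s*t + 100*s + 208*t^2 + 300*t + 219), Gamma_sst = 0, Gamma_stt = (-200*s*t - 200*t - 156)/(200*s^2*t^2 + 50*s^2 + 400*s*t^2 + 300*s*t + 100*s + 208*t^2 + 300*t + 219), Gamma_tss = (300*s*t + 300*t + 325)/(400*s^2*t^2 + 100*s^2 + 800*s*t^2 + 600*s*t + 200*s + 416*t^2 + 600*t + 438), Gamma_tst = 0, Gamma_ttt = (200*s^2*t + 400*s*t + 150*s + 208*t + 150)/(200*s^2*t^2 + 50*s^2 + 400*s*t^2 + 300*s*t + 100*s + 208*t^2 + 300*t + 219)

E = 113/16 + (25/2)*s + (25/4)*s^2; F = 25/4 - (3/4)*t + (25/4)*s; G = 13/2 + t^2
Gamma^k_ij = (1/2) g^{kl} (d_i g_jl + d_j g_il - d_l g_ij), with g^inv = (1/(EG-F^2)) [[G, -F], [-F, E]]
first partials: E_s = 25/2 + (25/2)*s, E_t = 0, F_s = 25/4, F_t = -3/4, G_s = 0, G_t = 2*t
D = EG - F^2 = 219/32 + (75/8)*t + (25/8)*s + (13/2)*t^2 + (75/8)*s*t + (25/16)*s^2 + (25/2)*s*t^2 + (25/4)*s^2*t^2
expanded: Gamma^s_ss = (G E_s - 2F F_s + F E_t)/(2D), Gamma^s_st = (G E_t - F G_s)/(2D), Gamma^s_tt = (2G F_t - G G_s - F G_t)/(2D), Gamma^t_ss = (2E F_s - E E_t - F E_s)/(2D), Gamma^t_st = (E G_s - F E_t)/(2D), Gamma^t_tt = (E G_t - 2F F_t + F G_s)/(2D); substitute and cancel common factors


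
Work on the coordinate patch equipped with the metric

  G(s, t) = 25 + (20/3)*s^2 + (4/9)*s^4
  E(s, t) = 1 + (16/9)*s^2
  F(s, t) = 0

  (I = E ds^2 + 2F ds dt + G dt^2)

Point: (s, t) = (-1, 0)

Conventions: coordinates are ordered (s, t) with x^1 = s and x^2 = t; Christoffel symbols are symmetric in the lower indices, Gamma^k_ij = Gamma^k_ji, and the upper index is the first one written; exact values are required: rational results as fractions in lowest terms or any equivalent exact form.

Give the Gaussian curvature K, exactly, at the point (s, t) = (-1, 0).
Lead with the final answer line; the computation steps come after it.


Answer: K = -324/10625

E = 25/9, F = 0, G = 289/9, EG - F^2 = 7225/81 at the point
E_s = -32/9, E_t = 0, F_s = 0, F_t = 0, G_s = -136/9, G_t = 0
E_tt = 0, F_st = 0, G_ss = 56/3
By Brioschi, K is (det M1 - det M2) divided by (EG - F^2) squared.
M1 = [[-E_tt/2 + F_st - G_ss/2, E_s/2, F_s - E_t/2], [F_t - G_s/2, E, F], [G_t/2, F, G]] = [[-28/3, -16/9, 0], [68/9, 25/9, 0], [0, 0, 289/9]]; det M1 = -292468/729
M2 = [[0, E_t/2, G_s/2], [E_t/2, E, F], [G_s/2, F, G]] = [[0, 0, -68/9], [0, 25/9, 0], [-68/9, 0, 289/9]]; det M2 = -115600/729
det M1 - det M2 = -19652/81; K = -19652/81 / (7225/81)^2 = -324/10625


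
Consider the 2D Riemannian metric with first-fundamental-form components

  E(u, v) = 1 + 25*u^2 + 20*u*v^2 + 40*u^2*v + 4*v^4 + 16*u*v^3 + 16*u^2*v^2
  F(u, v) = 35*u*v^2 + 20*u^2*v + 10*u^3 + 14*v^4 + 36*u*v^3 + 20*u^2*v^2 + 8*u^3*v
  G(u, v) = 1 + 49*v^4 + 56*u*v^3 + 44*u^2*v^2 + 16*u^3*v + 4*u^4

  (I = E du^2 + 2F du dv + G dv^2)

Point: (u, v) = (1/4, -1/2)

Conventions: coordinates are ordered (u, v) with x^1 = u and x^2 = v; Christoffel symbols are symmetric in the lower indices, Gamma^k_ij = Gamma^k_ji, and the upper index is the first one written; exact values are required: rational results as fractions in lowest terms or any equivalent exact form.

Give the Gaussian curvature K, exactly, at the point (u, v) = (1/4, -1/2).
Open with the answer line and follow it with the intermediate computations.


Answer: K = -4096/4275

E = 41/16, F = 55/32, G = 185/64, EG - F^2 = 285/64 at the point
E_u = 15/2, E_v = -5/2, F_u = 23/8, F_v = -71/8, G_u = -11/4, G_v = -33/2
E_vv = 12, F_uv = -13/2, G_uu = 13
By Brioschi, K is (det M1 - det M2) divided by (EG - F^2) squared.
M1 = [[-E_vv/2 + F_uv - G_uu/2, E_u/2, F_u - E_v/2], [F_v - G_u/2, E, F], [G_v/2, F, G]] = [[-19, 15/4, 33/8], [-15/2, 41/16, 55/32], [-33/4, 55/32, 185/64]]; det M1 = -1437/64
M2 = [[0, E_v/2, G_u/2], [E_v/2, E, F], [G_u/2, F, G]] = [[0, -5/4, -11/8], [-5/4, 41/16, 55/32], [-11/8, 55/32, 185/64]]; det M2 = -221/64
det M1 - det M2 = -19; K = -19 / (285/64)^2 = -4096/4275


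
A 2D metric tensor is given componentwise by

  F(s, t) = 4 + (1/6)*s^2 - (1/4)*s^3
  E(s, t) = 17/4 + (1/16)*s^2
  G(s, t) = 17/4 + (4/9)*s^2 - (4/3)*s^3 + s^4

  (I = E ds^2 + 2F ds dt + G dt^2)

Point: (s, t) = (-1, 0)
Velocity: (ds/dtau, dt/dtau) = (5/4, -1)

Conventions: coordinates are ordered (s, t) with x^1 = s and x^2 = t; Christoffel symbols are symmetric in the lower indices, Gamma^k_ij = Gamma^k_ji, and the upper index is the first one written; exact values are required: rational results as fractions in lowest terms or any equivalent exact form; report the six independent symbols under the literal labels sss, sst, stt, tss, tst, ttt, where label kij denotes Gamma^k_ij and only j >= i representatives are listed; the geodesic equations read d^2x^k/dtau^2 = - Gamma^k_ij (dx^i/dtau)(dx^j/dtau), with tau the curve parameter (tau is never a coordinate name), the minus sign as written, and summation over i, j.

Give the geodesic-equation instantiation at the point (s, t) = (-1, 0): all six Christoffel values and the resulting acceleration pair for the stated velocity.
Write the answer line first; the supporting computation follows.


Answer: Gamma_sss = 2503/6221, Gamma_sst = 33920/18663, Gamma_stt = 161920/55989, Gamma_tss = -2532/6221, Gamma_tst = -11040/6221, Gamma_ttt = -33920/18663; accelerations (d^2s/dtau^2, d^2t/dtau^2) = (916505/895824, -148045/74652)

E = 69/16, F = 53/12, G = 253/36 at the point
E_s = -1/8, E_t = 0, F_s = -13/12, F_t = 0, G_s = -80/9, G_t = 0
EG - F^2 = 6221/576;  g^inv = (576/6221) * [[253/36, -53/12], [-53/12, 69/16]]
first-kind symbols [ij,l] = (1/2)(d_i g_jl + d_j g_il - d_l g_ij): [ss,s] = E_s/2 = -1/16, [ss,t] = F_s - E_t/2 = -13/12, [st,s] = E_t/2 = 0, [st,t] = G_s/2 = -40/9, [tt,s] = F_t - G_s/2 = 40/9, [tt,t] = G_t/2 = 0
Gamma^s_ij = (G*[ij,s] - F*[ij,t])/(EG - F^2), Gamma^t_ij = (E*[ij,t] - F*[ij,s])/(EG - F^2)
Gamma_sss = 2503/6221, Gamma_sst = 33920/18663, Gamma_stt = 161920/55989, Gamma_tss = -2532/6221, Gamma_tst = -11040/6221, Gamma_ttt = -33920/18663
d^2s/dtau^2 = -(Gamma_sss*(5/4)^2 + 2*Gamma_sst*(5/4)*(-1) + Gamma_stt*(-1)^2) = 916505/895824
d^2t/dtau^2 = -(Gamma_tss*(5/4)^2 + 2*Gamma_tst*(5/4)*(-1) + Gamma_ttt*(-1)^2) = -148045/74652


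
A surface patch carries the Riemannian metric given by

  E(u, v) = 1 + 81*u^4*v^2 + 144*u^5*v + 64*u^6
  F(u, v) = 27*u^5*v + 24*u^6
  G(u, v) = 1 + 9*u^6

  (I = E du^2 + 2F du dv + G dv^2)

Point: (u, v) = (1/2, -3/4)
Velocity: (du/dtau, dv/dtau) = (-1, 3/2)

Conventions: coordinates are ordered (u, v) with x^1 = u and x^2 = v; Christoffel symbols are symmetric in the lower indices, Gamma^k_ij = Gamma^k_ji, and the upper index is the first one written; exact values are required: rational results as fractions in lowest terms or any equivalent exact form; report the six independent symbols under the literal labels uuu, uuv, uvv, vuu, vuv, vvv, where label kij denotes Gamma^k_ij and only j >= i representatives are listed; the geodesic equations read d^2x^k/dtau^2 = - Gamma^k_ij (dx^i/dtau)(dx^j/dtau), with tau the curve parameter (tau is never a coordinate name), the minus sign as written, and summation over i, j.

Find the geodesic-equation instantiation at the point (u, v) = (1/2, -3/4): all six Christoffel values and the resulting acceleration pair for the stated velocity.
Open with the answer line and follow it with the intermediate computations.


Answer: Gamma_uuu = 132/413, Gamma_uuv = -396/413, Gamma_uvv = 0, Gamma_vuu = -72/413, Gamma_vuv = 216/413, Gamma_vvv = 0; accelerations (d^2u/dtau^2, d^2v/dtau^2) = (-1320/413, 720/413)

E = 377/256, F = -33/128, G = 73/64 at the point
E_u = 33/32, E_v = -99/32, F_u = -117/64, F_v = 27/32, G_u = 27/16, G_v = 0
EG - F^2 = 413/256;  g^inv = (256/413) * [[73/64, 33/128], [33/128, 377/256]]
first-kind symbols [ij,l] = (1/2)(d_i g_jl + d_j g_il - d_l g_ij): [uu,u] = E_u/2 = 33/64, [uu,v] = F_u - E_v/2 = -9/32, [uv,u] = E_v/2 = -99/64, [uv,v] = G_u/2 = 27/32, [vv,u] = F_v - G_u/2 = 0, [vv,v] = G_v/2 = 0
Gamma^u_ij = (G*[ij,u] - F*[ij,v])/(EG - F^2), Gamma^v_ij = (E*[ij,v] - F*[ij,u])/(EG - F^2)
Gamma_uuu = 132/413, Gamma_uuv = -396/413, Gamma_uvv = 0, Gamma_vuu = -72/413, Gamma_vuv = 216/413, Gamma_vvv = 0
d^2u/dtau^2 = -(Gamma_uuu*(-1)^2 + 2*Gamma_uuv*(-1)*(3/2) + Gamma_uvv*(3/2)^2) = -1320/413
d^2v/dtau^2 = -(Gamma_vuu*(-1)^2 + 2*Gamma_vuv*(-1)*(3/2) + Gamma_vvv*(3/2)^2) = 720/413
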